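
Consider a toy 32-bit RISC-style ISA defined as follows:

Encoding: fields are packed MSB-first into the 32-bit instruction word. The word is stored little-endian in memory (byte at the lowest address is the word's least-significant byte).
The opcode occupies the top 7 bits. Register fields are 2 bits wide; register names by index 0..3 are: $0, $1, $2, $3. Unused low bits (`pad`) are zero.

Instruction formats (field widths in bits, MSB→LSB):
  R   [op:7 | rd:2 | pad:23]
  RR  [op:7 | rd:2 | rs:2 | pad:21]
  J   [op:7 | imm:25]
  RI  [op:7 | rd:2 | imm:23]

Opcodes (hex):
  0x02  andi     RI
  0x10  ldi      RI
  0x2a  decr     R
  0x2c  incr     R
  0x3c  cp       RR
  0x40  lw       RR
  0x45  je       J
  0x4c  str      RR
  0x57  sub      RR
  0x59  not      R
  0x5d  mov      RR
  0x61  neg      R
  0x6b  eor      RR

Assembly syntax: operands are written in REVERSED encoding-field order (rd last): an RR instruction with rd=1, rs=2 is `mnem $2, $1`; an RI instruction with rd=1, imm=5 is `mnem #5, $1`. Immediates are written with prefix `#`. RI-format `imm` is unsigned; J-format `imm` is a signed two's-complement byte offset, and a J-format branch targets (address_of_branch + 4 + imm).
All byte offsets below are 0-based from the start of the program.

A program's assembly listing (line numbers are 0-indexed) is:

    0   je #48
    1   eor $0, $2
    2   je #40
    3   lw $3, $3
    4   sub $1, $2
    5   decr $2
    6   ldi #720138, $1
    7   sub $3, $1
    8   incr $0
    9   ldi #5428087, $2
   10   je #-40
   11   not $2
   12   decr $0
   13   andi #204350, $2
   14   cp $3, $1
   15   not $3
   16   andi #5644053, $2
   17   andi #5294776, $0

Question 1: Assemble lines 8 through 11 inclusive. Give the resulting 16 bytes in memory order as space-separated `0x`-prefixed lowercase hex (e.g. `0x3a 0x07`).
L8: incr op=0x2c:7|rd=0:2|pad=0:23 ⇒ 0x58000000 ⇒ little 00 00 00 58
L9: ldi op=0x10:7|rd=2:2|imm=5428087:23 ⇒ 0x2152d377 ⇒ little 77 d3 52 21
L10: je op=0x45:7|imm=-40:25 ⇒ 0x8bffffd8 ⇒ little d8 ff ff 8b
L11: not op=0x59:7|rd=2:2|pad=0:23 ⇒ 0xb3000000 ⇒ little 00 00 00 b3

0x00 0x00 0x00 0x58 0x77 0xd3 0x52 0x21 0xd8 0xff 0xff 0x8b 0x00 0x00 0x00 0xb3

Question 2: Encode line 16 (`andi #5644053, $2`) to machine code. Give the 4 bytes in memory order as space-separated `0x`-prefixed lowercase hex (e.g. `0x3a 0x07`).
0x15 0x1f 0x56 0x05

line 16 (andi): pack op=0x2:7|rd=2:2|imm=5644053:23 = 0x05561f15; little→ 15 1f 56 05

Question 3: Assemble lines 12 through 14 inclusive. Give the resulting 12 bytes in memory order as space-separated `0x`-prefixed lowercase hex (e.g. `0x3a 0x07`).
L12: decr op=0x2a:7|rd=0:2|pad=0:23 ⇒ 0x54000000 ⇒ little 00 00 00 54
L13: andi op=0x2:7|rd=2:2|imm=204350:23 ⇒ 0x05031e3e ⇒ little 3e 1e 03 05
L14: cp op=0x3c:7|rd=1:2|rs=3:2|pad=0:21 ⇒ 0x78e00000 ⇒ little 00 00 e0 78

0x00 0x00 0x00 0x54 0x3e 0x1e 0x03 0x05 0x00 0x00 0xe0 0x78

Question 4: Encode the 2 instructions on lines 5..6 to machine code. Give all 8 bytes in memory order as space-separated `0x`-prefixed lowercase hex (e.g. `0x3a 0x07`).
line 5 (decr): pack op=0x2a:7|rd=2:2|pad=0:23 = 0x55000000; little→ 00 00 00 55
line 6 (ldi): pack op=0x10:7|rd=1:2|imm=720138:23 = 0x208afd0a; little→ 0a fd 8a 20

0x00 0x00 0x00 0x55 0x0a 0xfd 0x8a 0x20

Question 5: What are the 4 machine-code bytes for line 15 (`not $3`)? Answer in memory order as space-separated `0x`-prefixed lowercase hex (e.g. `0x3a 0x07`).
0x00 0x00 0x80 0xb3

line 15 (not): pack op=0x59:7|rd=3:2|pad=0:23 = 0xb3800000; little→ 00 00 80 b3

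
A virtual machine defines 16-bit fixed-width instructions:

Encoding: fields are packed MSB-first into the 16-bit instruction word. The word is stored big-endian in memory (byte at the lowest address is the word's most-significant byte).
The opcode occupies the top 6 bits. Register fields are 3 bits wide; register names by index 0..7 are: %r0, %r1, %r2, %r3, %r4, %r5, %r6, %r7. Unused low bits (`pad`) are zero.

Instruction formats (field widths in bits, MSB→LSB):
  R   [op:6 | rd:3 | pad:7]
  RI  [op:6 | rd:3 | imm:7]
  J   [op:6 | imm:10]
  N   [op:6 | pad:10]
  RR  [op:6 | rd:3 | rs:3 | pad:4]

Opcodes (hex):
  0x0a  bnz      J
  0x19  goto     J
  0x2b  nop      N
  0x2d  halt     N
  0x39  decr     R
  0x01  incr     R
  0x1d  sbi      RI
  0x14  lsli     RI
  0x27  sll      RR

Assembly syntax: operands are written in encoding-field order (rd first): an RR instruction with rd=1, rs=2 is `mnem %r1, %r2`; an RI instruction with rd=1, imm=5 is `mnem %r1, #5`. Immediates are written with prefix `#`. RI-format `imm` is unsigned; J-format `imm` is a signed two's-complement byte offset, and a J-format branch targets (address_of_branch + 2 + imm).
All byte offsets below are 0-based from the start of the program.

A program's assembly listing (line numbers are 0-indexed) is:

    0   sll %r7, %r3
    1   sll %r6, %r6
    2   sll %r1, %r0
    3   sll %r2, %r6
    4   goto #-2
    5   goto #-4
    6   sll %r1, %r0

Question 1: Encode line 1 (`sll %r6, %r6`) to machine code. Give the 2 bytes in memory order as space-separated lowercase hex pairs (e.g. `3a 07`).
9f 60

1. sll fields op=0x27:6|rd=6:3|rs=6:3|pad=0:4 → word 9f60h → 9f 60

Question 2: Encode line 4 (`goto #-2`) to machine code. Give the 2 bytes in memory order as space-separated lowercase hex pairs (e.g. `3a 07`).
67 fe

line 4 (goto): pack op=0x19:6|imm=-2:10 = 0x67fe; big→ 67 fe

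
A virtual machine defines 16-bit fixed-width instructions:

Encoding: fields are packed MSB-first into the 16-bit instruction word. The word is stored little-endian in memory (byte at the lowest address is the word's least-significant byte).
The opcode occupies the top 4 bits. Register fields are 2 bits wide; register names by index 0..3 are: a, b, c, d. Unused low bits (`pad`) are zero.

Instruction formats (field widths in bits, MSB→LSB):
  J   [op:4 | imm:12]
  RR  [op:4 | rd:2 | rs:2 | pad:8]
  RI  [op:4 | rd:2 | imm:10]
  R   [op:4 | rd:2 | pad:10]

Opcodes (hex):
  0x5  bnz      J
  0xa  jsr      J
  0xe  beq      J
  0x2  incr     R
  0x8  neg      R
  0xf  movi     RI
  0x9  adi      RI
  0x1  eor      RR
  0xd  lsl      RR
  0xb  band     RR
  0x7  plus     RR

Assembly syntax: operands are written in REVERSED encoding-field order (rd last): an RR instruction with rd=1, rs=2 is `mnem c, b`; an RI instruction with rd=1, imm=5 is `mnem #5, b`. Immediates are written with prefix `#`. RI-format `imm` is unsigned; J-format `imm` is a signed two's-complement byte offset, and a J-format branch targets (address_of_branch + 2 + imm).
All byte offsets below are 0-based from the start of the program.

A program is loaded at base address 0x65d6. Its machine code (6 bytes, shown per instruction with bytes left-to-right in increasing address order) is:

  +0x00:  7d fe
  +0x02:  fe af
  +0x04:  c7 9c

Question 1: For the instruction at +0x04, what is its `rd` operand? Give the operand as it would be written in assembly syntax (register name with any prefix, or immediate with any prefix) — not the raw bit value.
d

off 0x04: read c7 9c as little → 0x9cc7
  top 4b → 0x9 → adi [RI]
  rd@[11:10]=0x3 ⇒ d
  imm@[9:0]=0xc7 ⇒ #199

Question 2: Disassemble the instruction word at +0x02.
jsr #-2

off 0x02: read fe af as little → 0xaffe
  op=0xaffe>>12=0xa ⇒ jsr (J)
  imm@[11:0]=0xffe (s12→-2) ⇒ #-2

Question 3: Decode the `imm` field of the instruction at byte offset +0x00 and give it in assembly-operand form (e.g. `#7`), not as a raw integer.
#637

[00] 7d fe → 0xfe7d
  op=0xfe7d>>12=0xf ⇒ movi (RI)
  rd: (w>>10)&0x3=0x3 → d
  imm: (w>>0)&0x3ff=0x27d → #637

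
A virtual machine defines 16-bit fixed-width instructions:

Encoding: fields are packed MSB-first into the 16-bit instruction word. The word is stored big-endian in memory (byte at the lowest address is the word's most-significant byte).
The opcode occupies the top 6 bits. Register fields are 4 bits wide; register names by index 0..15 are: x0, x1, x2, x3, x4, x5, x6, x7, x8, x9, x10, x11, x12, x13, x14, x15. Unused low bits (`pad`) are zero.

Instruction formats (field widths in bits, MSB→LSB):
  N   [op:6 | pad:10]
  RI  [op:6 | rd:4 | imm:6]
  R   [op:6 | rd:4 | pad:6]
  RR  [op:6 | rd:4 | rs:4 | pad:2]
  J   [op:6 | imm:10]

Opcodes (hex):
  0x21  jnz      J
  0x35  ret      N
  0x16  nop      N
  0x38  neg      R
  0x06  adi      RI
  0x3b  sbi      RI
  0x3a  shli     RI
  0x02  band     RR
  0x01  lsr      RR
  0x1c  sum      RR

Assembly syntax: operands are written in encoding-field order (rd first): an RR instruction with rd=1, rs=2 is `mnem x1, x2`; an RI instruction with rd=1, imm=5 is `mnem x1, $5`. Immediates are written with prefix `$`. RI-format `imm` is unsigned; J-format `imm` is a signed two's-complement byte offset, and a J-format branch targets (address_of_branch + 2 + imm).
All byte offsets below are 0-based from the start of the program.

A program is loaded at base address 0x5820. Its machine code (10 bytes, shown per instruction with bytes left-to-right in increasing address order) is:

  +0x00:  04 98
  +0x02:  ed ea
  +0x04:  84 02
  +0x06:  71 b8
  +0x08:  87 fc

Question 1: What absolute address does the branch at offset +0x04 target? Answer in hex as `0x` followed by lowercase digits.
+0x04: 84 02 ⇒ word 0x8402 (big)
  top 6b → 0x21 → jnz [J]
  imm@[9:0]=0x2 ⇒ $2
  target = base 0x5820 + off 0x04 + 2 + imm 2 = 0x5828

0x5828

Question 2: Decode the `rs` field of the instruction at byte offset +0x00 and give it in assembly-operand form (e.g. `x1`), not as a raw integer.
+0x00: 04 98 ⇒ word 0x0498 (big)
  op=0x0498>>10=0x1 ⇒ lsr (RR)
  rd: (w>>6)&0xf=0x2 → x2
  rs: (w>>2)&0xf=0x6 → x6

x6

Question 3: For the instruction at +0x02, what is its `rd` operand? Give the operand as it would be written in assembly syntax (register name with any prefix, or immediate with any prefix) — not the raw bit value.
+0x02: ed ea ⇒ word 0xedea (big)
  top 6b → 0x3b → sbi [RI]
  rd: (w>>6)&0xf=0x7 → x7
  imm: (w>>0)&0x3f=0x2a → $42

x7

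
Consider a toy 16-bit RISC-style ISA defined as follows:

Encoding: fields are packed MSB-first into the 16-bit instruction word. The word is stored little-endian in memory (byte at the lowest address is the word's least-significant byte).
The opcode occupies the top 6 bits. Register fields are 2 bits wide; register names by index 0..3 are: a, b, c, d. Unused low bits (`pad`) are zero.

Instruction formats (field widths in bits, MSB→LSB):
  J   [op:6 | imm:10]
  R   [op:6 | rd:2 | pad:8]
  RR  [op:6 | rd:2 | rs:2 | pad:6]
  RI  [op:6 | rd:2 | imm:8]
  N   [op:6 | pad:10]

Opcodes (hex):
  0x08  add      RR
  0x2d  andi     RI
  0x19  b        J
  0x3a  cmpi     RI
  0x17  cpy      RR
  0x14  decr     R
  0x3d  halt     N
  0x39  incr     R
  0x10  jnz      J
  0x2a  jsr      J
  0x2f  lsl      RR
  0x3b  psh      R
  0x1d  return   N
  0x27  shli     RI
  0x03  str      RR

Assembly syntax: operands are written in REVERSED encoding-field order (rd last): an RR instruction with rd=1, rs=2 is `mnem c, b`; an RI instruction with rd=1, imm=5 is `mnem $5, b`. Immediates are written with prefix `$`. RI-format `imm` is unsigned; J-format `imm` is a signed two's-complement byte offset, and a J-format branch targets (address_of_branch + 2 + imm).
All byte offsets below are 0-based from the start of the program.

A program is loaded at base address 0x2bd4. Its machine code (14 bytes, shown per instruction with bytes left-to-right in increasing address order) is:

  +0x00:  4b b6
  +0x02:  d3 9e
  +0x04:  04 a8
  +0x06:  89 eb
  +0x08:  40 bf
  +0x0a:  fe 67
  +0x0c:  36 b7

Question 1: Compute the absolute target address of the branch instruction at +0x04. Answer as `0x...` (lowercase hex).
[04] 04 a8 → 0xa804
  op=0xa804>>10=0x2a ⇒ jsr (J)
  [9:0] imm=4 = $4
  target = base 0x2bd4 + off 0x04 + 2 + imm 4 = 0x2bde

0x2bde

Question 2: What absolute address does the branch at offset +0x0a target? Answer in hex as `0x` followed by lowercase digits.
0x2bde

+0x0a: fe 67 ⇒ word 0x67fe (little)
  top 6b → 0x19 → b [J]
  imm@[9:0]=0x3fe (s10→-2) ⇒ $-2
  target = base 0x2bd4 + off 0x0a + 2 + imm -2 = 0x2bde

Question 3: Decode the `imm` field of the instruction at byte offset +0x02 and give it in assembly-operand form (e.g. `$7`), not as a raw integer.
$211

@+02  little-endian(d3 9e) = 0x9ed3
  top 6b → 0x27 → shli [RI]
  [9:8] rd=2 = c
  [7:0] imm=211 = $211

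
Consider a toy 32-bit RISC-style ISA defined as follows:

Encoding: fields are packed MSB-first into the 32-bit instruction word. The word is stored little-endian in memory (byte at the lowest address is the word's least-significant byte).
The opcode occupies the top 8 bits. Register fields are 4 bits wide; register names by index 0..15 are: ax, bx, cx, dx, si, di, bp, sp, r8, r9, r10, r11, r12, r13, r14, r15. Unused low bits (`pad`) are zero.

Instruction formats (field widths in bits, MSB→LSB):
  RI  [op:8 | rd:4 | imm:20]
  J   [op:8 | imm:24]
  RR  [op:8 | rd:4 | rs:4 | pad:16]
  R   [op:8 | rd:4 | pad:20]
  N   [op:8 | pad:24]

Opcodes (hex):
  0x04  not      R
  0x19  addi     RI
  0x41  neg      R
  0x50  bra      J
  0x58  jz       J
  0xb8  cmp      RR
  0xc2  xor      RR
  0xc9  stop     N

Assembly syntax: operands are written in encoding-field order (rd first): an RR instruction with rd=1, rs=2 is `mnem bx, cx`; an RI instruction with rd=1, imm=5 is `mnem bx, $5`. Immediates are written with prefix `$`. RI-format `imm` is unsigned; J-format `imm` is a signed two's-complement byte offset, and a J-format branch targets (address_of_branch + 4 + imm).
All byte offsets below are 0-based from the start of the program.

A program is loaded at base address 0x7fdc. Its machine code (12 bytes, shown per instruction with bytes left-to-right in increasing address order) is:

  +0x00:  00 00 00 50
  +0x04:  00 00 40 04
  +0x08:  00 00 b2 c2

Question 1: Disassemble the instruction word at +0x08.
xor r11, cx

off 0x08: read 00 00 b2 c2 as little → 0xc2b20000
  opcode bits[31:24]=0xc2: xor/RR
  [23:20] rd=11 = r11
  [19:16] rs=2 = cx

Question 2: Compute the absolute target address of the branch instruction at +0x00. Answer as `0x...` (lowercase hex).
+0x00: 00 00 00 50 ⇒ word 0x50000000 (little)
  opcode bits[31:24]=0x50: bra/J
  [23:0] imm=0 = $0
  target = base 0x7fdc + off 0x00 + 4 + imm 0 = 0x7fe0

0x7fe0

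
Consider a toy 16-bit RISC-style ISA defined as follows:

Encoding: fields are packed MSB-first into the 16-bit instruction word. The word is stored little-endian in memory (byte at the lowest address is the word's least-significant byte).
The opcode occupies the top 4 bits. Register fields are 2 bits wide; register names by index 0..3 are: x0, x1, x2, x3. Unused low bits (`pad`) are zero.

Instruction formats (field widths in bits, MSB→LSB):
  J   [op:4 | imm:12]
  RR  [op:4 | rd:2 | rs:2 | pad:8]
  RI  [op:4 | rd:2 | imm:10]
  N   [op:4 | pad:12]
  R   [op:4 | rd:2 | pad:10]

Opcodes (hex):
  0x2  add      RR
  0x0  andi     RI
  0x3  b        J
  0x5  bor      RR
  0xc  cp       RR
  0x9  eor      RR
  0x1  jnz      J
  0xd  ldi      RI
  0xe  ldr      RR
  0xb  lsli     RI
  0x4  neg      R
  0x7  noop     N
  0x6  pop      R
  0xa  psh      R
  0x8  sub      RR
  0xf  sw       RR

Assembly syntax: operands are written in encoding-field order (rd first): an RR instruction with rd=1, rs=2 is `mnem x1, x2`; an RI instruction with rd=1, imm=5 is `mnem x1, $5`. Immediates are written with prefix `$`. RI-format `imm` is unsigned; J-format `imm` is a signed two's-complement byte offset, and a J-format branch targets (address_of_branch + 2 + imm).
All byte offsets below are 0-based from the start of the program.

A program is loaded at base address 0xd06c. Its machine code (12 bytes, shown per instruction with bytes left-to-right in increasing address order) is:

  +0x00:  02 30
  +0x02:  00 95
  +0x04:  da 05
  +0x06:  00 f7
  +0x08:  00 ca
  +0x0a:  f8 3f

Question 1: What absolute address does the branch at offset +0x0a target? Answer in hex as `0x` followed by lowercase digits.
off 0x0a: read f8 3f as little → 0x3ff8
  top 4b → 0x3 → b [J]
  imm@[11:0]=0xff8 (s12→-8) ⇒ $-8
  target = base 0xd06c + off 0x0a + 2 + imm -8 = 0xd070

0xd070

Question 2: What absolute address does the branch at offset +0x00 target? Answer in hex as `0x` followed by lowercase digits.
0xd070

off 0x00: read 02 30 as little → 0x3002
  op=0x3002>>12=0x3 ⇒ b (J)
  imm@[11:0]=0x2 ⇒ $2
  target = base 0xd06c + off 0x00 + 2 + imm 2 = 0xd070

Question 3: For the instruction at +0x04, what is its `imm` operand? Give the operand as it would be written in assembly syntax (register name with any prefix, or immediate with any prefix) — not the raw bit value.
$474

[04] da 05 → 0x05da
  opcode bits[15:12]=0x0: andi/RI
  rd@[11:10]=0x1 ⇒ x1
  imm@[9:0]=0x1da ⇒ $474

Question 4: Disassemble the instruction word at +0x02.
off 0x02: read 00 95 as little → 0x9500
  top 4b → 0x9 → eor [RR]
  rd: (w>>10)&0x3=0x1 → x1
  rs: (w>>8)&0x3=0x1 → x1

eor x1, x1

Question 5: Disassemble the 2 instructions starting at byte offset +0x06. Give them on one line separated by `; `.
@+06  little-endian(00 f7) = 0xf700
  op=0xf700>>12=0xf ⇒ sw (RR)
  rd: (w>>10)&0x3=0x1 → x1
  rs: (w>>8)&0x3=0x3 → x3
@+08  little-endian(00 ca) = 0xca00
  op=0xca00>>12=0xc ⇒ cp (RR)
  rd: (w>>10)&0x3=0x2 → x2
  rs: (w>>8)&0x3=0x2 → x2

sw x1, x3; cp x2, x2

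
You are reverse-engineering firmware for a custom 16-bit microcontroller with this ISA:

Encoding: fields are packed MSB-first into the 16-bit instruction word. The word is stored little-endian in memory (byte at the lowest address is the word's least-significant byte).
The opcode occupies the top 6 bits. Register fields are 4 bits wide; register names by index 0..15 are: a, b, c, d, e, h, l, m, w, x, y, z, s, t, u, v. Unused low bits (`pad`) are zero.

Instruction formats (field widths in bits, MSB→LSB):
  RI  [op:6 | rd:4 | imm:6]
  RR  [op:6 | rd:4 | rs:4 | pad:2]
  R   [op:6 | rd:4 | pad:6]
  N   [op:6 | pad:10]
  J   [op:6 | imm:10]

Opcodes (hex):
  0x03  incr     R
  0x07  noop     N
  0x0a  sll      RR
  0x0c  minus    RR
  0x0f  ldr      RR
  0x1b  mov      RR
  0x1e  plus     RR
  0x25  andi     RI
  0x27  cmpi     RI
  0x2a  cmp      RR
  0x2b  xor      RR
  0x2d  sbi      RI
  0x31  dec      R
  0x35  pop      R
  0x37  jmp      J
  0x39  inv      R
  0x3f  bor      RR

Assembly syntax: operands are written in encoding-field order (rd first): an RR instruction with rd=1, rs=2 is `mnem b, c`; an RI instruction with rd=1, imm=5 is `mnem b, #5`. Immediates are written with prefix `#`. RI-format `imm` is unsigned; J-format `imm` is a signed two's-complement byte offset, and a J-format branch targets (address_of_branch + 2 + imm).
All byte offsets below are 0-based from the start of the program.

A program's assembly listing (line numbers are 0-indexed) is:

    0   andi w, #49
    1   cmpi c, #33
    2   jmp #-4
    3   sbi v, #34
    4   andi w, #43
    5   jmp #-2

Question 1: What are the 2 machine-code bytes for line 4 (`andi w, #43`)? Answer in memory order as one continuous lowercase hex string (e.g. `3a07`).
2b96

line 4 (andi): pack op=0x25:6|rd=8:4|imm=43:6 = 0x962b; little→ 2b 96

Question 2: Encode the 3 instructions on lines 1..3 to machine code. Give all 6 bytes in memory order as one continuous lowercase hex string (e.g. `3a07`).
a19cfcdfe2b7

1. cmpi fields op=0x27:6|rd=2:4|imm=33:6 → word 9ca1h → a1 9c
2. jmp fields op=0x37:6|imm=-4:10 → word dffch → fc df
3. sbi fields op=0x2d:6|rd=15:4|imm=34:6 → word b7e2h → e2 b7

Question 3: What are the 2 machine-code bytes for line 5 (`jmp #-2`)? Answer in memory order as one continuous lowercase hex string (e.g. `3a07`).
fedf

5. jmp fields op=0x37:6|imm=-2:10 → word dffeh → fe df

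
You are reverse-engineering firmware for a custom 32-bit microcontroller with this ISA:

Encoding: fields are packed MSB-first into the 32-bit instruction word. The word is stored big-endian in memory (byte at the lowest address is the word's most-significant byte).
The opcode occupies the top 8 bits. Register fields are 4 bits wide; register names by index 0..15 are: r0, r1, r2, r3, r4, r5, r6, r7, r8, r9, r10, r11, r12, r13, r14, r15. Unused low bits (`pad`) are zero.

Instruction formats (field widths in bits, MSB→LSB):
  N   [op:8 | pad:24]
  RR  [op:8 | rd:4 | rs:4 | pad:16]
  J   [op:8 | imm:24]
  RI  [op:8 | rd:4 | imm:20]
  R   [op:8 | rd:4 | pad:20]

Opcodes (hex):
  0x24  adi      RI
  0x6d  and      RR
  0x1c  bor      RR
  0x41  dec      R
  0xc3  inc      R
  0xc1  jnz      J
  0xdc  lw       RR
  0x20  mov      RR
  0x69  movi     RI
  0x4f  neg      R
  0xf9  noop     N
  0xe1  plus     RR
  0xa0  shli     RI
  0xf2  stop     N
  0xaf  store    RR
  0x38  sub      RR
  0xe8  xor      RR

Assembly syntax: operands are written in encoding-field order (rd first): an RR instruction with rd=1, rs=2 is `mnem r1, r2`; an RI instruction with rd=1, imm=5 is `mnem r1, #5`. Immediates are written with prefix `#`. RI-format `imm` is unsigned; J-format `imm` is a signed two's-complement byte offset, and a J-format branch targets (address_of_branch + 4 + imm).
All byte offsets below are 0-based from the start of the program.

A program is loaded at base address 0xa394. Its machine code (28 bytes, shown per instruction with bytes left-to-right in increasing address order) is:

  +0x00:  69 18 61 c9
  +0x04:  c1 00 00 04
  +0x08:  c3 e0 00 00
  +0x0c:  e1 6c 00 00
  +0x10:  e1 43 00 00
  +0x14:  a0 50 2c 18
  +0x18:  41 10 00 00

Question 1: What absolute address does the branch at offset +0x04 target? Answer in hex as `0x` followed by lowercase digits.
0xa3a0

[04] c1 00 00 04 → 0xc1000004
  top 8b → 0xc1 → jnz [J]
  imm: (w>>0)&0xffffff=0x4 → #4
  target = base 0xa394 + off 0x04 + 4 + imm 4 = 0xa3a0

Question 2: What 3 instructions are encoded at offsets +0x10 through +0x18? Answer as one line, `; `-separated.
plus r4, r3; shli r5, #11288; dec r1

[10] e1 43 00 00 → 0xe1430000
  opcode bits[31:24]=0xe1: plus/RR
  [23:20] rd=4 = r4
  [19:16] rs=3 = r3
[14] a0 50 2c 18 → 0xa0502c18
  opcode bits[31:24]=0xa0: shli/RI
  [23:20] rd=5 = r5
  [19:0] imm=11288 = #11288
[18] 41 10 00 00 → 0x41100000
  opcode bits[31:24]=0x41: dec/R
  [23:20] rd=1 = r1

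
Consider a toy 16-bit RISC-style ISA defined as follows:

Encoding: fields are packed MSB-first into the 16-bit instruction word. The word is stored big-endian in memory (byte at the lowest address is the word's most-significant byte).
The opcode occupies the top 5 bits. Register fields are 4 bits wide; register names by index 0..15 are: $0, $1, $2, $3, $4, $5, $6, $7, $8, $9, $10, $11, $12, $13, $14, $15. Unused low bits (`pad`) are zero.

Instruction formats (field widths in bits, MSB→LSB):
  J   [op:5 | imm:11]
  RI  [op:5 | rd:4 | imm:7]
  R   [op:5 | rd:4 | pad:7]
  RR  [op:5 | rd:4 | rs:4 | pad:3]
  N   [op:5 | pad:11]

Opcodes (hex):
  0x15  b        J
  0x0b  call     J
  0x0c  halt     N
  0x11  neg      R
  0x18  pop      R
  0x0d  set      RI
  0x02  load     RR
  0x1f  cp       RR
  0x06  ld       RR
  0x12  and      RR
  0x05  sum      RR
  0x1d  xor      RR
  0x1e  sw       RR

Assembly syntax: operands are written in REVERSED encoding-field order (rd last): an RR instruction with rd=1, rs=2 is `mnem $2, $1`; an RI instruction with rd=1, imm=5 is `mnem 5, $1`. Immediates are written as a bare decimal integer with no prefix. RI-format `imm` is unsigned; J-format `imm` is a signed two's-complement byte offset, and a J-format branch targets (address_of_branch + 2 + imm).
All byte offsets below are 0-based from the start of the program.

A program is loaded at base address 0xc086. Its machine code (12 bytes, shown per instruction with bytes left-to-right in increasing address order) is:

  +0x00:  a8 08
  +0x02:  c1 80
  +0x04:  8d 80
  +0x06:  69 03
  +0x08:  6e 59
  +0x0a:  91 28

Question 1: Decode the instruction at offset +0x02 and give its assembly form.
+0x02: c1 80 ⇒ word 0xc180 (big)
  opcode bits[15:11]=0x18: pop/R
  rd: (w>>7)&0xf=0x3 → $3

pop $3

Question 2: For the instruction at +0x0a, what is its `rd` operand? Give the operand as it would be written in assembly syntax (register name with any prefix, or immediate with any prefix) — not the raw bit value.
off 0x0a: read 91 28 as big → 0x9128
  op=0x9128>>11=0x12 ⇒ and (RR)
  [10:7] rd=2 = $2
  [6:3] rs=5 = $5

$2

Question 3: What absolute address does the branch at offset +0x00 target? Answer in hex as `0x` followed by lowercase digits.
+0x00: a8 08 ⇒ word 0xa808 (big)
  op=0xa808>>11=0x15 ⇒ b (J)
  imm: (w>>0)&0x7ff=0x8 → 8
  target = base 0xc086 + off 0x00 + 2 + imm 8 = 0xc090

0xc090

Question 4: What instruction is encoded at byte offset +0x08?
@+08  big-endian(6e 59) = 0x6e59
  opcode bits[15:11]=0xd: set/RI
  rd: (w>>7)&0xf=0xc → $12
  imm: (w>>0)&0x7f=0x59 → 89

set 89, $12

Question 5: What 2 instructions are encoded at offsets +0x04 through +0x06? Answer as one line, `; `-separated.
@+04  big-endian(8d 80) = 0x8d80
  top 5b → 0x11 → neg [R]
  rd: (w>>7)&0xf=0xb → $11
@+06  big-endian(69 03) = 0x6903
  top 5b → 0xd → set [RI]
  rd: (w>>7)&0xf=0x2 → $2
  imm: (w>>0)&0x7f=0x3 → 3

neg $11; set 3, $2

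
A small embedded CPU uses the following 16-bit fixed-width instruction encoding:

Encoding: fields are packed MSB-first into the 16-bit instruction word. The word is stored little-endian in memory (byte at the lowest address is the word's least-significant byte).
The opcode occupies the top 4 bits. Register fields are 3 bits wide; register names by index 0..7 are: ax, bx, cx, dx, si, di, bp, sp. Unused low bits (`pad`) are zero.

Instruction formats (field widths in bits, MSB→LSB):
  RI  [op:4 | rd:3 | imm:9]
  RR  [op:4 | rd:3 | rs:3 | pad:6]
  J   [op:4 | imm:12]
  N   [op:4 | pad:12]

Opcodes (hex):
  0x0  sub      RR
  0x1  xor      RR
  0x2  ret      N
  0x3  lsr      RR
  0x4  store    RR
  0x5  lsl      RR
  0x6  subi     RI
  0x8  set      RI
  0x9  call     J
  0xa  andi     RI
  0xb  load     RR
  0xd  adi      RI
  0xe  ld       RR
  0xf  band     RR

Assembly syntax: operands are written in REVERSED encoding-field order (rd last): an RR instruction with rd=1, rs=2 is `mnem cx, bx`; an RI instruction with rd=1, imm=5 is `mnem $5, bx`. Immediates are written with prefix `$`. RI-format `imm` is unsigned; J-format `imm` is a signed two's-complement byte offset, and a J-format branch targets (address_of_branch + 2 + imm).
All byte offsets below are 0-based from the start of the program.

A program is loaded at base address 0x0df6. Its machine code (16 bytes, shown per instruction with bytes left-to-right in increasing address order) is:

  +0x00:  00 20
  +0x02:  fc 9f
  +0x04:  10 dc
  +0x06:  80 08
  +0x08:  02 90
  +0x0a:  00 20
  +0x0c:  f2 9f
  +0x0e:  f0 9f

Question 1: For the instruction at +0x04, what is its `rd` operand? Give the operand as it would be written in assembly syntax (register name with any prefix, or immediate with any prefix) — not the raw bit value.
[04] 10 dc → 0xdc10
  top 4b → 0xd → adi [RI]
  [11:9] rd=6 = bp
  [8:0] imm=16 = $16

bp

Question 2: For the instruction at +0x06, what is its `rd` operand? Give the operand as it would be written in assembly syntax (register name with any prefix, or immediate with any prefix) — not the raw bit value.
si

[06] 80 08 → 0x0880
  op=0x0880>>12=0x0 ⇒ sub (RR)
  [11:9] rd=4 = si
  [8:6] rs=2 = cx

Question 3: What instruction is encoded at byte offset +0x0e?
call $-16

+0x0e: f0 9f ⇒ word 0x9ff0 (little)
  top 4b → 0x9 → call [J]
  imm@[11:0]=0xff0 (s12→-16) ⇒ $-16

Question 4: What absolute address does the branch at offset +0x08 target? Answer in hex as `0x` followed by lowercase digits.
0x0e02

[08] 02 90 → 0x9002
  opcode bits[15:12]=0x9: call/J
  imm: (w>>0)&0xfff=0x2 → $2
  target = base 0x0df6 + off 0x08 + 2 + imm 2 = 0x0e02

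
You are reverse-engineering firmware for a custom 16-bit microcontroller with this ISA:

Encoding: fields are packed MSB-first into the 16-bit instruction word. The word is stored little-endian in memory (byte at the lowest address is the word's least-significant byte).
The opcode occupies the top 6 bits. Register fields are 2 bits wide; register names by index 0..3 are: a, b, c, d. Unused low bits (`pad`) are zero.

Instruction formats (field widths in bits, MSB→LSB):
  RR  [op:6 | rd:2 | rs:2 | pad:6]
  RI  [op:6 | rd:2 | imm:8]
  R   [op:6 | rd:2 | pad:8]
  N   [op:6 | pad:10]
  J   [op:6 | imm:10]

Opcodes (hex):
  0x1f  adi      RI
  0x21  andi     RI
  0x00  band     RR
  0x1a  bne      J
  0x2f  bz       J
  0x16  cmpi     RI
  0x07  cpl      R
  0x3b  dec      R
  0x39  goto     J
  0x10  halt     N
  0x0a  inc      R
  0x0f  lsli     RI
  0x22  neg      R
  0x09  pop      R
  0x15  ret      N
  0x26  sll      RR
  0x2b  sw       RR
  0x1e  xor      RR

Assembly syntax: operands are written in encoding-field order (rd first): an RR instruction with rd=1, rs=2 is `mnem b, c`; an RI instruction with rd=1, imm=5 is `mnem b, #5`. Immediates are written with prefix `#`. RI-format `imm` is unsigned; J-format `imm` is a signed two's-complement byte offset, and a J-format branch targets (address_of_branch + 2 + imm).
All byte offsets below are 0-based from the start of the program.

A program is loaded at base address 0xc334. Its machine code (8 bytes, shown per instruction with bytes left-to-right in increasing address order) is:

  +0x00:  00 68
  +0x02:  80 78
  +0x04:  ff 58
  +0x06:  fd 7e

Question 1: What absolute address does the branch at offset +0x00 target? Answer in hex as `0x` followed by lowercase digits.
0xc336

+0x00: 00 68 ⇒ word 0x6800 (little)
  opcode bits[15:10]=0x1a: bne/J
  [9:0] imm=0 = #0
  target = base 0xc334 + off 0x00 + 2 + imm 0 = 0xc336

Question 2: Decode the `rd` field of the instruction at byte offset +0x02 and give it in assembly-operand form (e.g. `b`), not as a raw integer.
@+02  little-endian(80 78) = 0x7880
  opcode bits[15:10]=0x1e: xor/RR
  rd@[9:8]=0x0 ⇒ a
  rs@[7:6]=0x2 ⇒ c

a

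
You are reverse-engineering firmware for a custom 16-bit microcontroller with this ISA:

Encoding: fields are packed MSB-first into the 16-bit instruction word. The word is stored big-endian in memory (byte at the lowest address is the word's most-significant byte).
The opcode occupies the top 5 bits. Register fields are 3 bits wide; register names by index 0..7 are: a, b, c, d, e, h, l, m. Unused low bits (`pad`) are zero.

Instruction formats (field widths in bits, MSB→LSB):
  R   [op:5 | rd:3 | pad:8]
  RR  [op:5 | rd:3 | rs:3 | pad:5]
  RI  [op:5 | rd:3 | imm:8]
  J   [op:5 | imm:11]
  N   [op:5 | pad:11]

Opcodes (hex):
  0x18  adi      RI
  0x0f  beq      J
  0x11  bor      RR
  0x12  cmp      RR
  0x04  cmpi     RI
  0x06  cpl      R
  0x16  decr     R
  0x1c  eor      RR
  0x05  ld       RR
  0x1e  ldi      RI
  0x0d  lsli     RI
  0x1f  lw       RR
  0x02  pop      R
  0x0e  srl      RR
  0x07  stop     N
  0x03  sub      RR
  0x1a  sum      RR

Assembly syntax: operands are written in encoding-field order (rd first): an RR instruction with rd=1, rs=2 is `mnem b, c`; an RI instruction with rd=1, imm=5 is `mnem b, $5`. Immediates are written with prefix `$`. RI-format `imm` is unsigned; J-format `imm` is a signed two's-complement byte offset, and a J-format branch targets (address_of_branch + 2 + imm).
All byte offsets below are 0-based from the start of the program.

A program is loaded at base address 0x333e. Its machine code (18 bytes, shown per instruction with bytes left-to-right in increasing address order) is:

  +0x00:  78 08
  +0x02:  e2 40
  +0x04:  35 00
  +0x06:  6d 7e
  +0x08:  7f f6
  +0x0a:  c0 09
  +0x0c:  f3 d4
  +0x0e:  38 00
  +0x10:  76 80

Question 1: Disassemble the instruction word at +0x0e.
stop

@+0e  big-endian(38 00) = 0x3800
  op=0x3800>>11=0x7 ⇒ stop (N)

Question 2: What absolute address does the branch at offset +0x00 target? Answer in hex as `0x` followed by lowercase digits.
+0x00: 78 08 ⇒ word 0x7808 (big)
  opcode bits[15:11]=0xf: beq/J
  imm: (w>>0)&0x7ff=0x8 → $8
  target = base 0x333e + off 0x00 + 2 + imm 8 = 0x3348

0x3348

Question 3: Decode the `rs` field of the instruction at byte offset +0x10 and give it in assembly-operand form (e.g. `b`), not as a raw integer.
e

+0x10: 76 80 ⇒ word 0x7680 (big)
  top 5b → 0xe → srl [RR]
  [10:8] rd=6 = l
  [7:5] rs=4 = e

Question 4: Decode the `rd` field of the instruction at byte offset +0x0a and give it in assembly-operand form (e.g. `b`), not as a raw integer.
a

+0x0a: c0 09 ⇒ word 0xc009 (big)
  opcode bits[15:11]=0x18: adi/RI
  rd: (w>>8)&0x7=0x0 → a
  imm: (w>>0)&0xff=0x9 → $9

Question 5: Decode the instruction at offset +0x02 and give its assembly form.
+0x02: e2 40 ⇒ word 0xe240 (big)
  opcode bits[15:11]=0x1c: eor/RR
  rd: (w>>8)&0x7=0x2 → c
  rs: (w>>5)&0x7=0x2 → c

eor c, c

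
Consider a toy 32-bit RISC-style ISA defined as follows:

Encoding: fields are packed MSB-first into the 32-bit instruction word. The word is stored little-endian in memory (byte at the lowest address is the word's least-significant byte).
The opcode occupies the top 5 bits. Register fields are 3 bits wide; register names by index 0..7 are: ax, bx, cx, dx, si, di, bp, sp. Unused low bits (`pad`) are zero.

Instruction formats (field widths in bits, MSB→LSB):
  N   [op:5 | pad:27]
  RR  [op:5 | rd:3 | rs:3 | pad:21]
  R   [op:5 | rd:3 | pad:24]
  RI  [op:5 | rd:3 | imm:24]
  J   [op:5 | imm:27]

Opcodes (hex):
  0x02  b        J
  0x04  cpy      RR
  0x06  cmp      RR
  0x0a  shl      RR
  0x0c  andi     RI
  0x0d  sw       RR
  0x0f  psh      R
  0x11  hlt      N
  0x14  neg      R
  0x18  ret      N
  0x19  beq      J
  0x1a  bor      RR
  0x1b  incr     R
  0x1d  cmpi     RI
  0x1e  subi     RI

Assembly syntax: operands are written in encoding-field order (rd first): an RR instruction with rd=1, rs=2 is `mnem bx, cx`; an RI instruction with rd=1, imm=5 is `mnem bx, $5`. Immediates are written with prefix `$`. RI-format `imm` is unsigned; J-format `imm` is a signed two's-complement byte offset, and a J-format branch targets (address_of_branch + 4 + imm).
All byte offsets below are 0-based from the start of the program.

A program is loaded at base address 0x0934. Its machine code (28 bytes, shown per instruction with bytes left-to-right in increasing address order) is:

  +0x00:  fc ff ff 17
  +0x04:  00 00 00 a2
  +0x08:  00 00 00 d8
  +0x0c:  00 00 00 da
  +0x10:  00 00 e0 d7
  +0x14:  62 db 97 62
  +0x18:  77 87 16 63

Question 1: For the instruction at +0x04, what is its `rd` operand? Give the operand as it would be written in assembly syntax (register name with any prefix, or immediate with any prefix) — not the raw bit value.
[04] 00 00 00 a2 → 0xa2000000
  op=0xa2000000>>27=0x14 ⇒ neg (R)
  rd@[26:24]=0x2 ⇒ cx

cx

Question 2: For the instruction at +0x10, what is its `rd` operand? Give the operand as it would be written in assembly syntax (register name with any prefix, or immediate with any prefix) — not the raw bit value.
sp

+0x10: 00 00 e0 d7 ⇒ word 0xd7e00000 (little)
  opcode bits[31:27]=0x1a: bor/RR
  rd@[26:24]=0x7 ⇒ sp
  rs@[23:21]=0x7 ⇒ sp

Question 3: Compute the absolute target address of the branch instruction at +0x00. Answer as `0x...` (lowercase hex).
+0x00: fc ff ff 17 ⇒ word 0x17fffffc (little)
  op=0x17fffffc>>27=0x2 ⇒ b (J)
  imm: (w>>0)&0x7ffffff=0x7fffffc (s27→-4) → $-4
  target = base 0x0934 + off 0x00 + 4 + imm -4 = 0x0934

0x0934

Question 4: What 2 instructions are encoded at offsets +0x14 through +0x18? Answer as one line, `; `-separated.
[14] 62 db 97 62 → 0x6297db62
  top 5b → 0xc → andi [RI]
  rd@[26:24]=0x2 ⇒ cx
  imm@[23:0]=0x97db62 ⇒ $9952098
[18] 77 87 16 63 → 0x63168777
  top 5b → 0xc → andi [RI]
  rd@[26:24]=0x3 ⇒ dx
  imm@[23:0]=0x168777 ⇒ $1476471

andi cx, $9952098; andi dx, $1476471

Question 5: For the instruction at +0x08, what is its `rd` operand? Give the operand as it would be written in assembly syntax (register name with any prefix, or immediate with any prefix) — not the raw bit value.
ax

[08] 00 00 00 d8 → 0xd8000000
  opcode bits[31:27]=0x1b: incr/R
  rd@[26:24]=0x0 ⇒ ax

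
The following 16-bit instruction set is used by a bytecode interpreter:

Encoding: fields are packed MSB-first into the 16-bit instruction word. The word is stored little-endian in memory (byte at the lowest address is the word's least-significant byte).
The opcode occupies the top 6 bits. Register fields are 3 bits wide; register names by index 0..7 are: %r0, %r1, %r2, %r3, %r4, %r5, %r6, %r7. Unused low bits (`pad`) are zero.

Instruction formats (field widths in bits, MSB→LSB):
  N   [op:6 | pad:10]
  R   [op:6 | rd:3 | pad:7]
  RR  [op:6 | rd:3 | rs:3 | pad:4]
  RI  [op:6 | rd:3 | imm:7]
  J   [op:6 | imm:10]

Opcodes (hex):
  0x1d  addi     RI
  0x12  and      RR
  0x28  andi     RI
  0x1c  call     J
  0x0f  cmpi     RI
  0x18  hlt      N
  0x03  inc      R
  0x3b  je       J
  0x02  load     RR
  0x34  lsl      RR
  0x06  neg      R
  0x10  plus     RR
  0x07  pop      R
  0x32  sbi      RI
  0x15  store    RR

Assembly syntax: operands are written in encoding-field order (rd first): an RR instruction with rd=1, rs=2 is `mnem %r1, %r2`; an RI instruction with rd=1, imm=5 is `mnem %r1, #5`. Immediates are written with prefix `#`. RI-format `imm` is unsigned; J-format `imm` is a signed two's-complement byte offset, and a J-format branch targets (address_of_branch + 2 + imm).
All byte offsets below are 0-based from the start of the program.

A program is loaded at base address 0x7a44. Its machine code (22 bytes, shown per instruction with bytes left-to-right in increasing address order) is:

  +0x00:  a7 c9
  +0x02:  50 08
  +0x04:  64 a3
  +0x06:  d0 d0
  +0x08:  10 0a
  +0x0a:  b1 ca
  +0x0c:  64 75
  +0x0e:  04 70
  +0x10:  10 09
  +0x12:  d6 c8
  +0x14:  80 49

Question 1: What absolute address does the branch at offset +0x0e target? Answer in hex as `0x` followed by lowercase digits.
off 0x0e: read 04 70 as little → 0x7004
  opcode bits[15:10]=0x1c: call/J
  imm@[9:0]=0x4 ⇒ #4
  target = base 0x7a44 + off 0x0e + 2 + imm 4 = 0x7a58

0x7a58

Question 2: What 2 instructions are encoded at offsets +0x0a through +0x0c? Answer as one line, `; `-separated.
@+0a  little-endian(b1 ca) = 0xcab1
  opcode bits[15:10]=0x32: sbi/RI
  rd@[9:7]=0x5 ⇒ %r5
  imm@[6:0]=0x31 ⇒ #49
@+0c  little-endian(64 75) = 0x7564
  opcode bits[15:10]=0x1d: addi/RI
  rd@[9:7]=0x2 ⇒ %r2
  imm@[6:0]=0x64 ⇒ #100

sbi %r5, #49; addi %r2, #100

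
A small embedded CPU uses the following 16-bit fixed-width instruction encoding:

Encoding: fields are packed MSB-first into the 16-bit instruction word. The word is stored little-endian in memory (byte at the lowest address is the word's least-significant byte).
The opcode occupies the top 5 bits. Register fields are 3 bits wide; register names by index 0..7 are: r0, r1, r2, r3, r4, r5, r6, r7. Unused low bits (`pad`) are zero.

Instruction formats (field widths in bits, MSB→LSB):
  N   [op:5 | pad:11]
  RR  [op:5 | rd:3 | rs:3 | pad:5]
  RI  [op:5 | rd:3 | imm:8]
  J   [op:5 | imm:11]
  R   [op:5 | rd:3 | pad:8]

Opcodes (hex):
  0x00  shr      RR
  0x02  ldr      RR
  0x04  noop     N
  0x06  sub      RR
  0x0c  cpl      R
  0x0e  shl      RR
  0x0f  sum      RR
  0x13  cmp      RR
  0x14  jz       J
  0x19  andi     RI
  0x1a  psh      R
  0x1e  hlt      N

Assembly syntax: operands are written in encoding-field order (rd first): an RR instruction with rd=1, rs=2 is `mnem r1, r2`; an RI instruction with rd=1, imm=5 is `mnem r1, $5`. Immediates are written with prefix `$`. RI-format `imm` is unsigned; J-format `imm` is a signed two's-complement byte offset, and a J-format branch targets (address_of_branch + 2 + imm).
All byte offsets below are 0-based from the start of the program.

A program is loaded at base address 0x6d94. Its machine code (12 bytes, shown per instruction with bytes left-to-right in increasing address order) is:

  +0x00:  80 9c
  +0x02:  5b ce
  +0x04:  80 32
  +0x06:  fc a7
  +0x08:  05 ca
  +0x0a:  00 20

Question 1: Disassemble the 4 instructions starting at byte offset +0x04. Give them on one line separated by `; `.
sub r2, r4; jz $-4; andi r2, $5; noop

off 0x04: read 80 32 as little → 0x3280
  opcode bits[15:11]=0x6: sub/RR
  rd: (w>>8)&0x7=0x2 → r2
  rs: (w>>5)&0x7=0x4 → r4
off 0x06: read fc a7 as little → 0xa7fc
  opcode bits[15:11]=0x14: jz/J
  imm: (w>>0)&0x7ff=0x7fc (s11→-4) → $-4
off 0x08: read 05 ca as little → 0xca05
  opcode bits[15:11]=0x19: andi/RI
  rd: (w>>8)&0x7=0x2 → r2
  imm: (w>>0)&0xff=0x5 → $5
off 0x0a: read 00 20 as little → 0x2000
  opcode bits[15:11]=0x4: noop/N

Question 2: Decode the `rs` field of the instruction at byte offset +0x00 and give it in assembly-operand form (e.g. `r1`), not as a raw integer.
+0x00: 80 9c ⇒ word 0x9c80 (little)
  opcode bits[15:11]=0x13: cmp/RR
  rd: (w>>8)&0x7=0x4 → r4
  rs: (w>>5)&0x7=0x4 → r4

r4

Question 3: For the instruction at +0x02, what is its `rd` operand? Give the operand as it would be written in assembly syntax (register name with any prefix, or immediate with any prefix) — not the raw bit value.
@+02  little-endian(5b ce) = 0xce5b
  top 5b → 0x19 → andi [RI]
  rd: (w>>8)&0x7=0x6 → r6
  imm: (w>>0)&0xff=0x5b → $91

r6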